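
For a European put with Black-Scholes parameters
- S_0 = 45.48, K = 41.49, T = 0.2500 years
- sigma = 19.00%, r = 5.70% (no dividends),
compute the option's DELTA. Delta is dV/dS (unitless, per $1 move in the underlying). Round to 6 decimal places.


Answer: Delta = -0.122206

Derivation:
d1 = 1.1640287846; d2 = 1.0690287846
phi(d1) = 0.2026205950; exp(-qT) = 1.0000000000; exp(-rT) = 0.9858510507
N(-d1) = 0.1222061734
Delta = -exp(-qT) * N(-d1) = -1.0000000000 * 0.1222061734 = -0.122206


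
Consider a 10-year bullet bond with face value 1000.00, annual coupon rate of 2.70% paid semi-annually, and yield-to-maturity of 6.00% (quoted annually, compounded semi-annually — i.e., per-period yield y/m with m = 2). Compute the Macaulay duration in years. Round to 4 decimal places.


Answer: Macaulay duration = 8.6055 years

Derivation:
Coupon per period c = face * coupon_rate / m = 13.500000
Periods per year m = 2; per-period yield y/m = 0.030000
Number of cashflows N = 20
Cashflows (t years, CF_t, discount factor 1/(1+y/m)^(m*t), PV):
  t = 0.5000: CF_t = 13.500000, DF = 0.970874, PV = 13.106796
  t = 1.0000: CF_t = 13.500000, DF = 0.942596, PV = 12.725045
  t = 1.5000: CF_t = 13.500000, DF = 0.915142, PV = 12.354412
  t = 2.0000: CF_t = 13.500000, DF = 0.888487, PV = 11.994575
  t = 2.5000: CF_t = 13.500000, DF = 0.862609, PV = 11.645219
  t = 3.0000: CF_t = 13.500000, DF = 0.837484, PV = 11.306037
  t = 3.5000: CF_t = 13.500000, DF = 0.813092, PV = 10.976735
  t = 4.0000: CF_t = 13.500000, DF = 0.789409, PV = 10.657025
  t = 4.5000: CF_t = 13.500000, DF = 0.766417, PV = 10.346626
  t = 5.0000: CF_t = 13.500000, DF = 0.744094, PV = 10.045268
  t = 5.5000: CF_t = 13.500000, DF = 0.722421, PV = 9.752687
  t = 6.0000: CF_t = 13.500000, DF = 0.701380, PV = 9.468628
  t = 6.5000: CF_t = 13.500000, DF = 0.680951, PV = 9.192843
  t = 7.0000: CF_t = 13.500000, DF = 0.661118, PV = 8.925090
  t = 7.5000: CF_t = 13.500000, DF = 0.641862, PV = 8.665136
  t = 8.0000: CF_t = 13.500000, DF = 0.623167, PV = 8.412754
  t = 8.5000: CF_t = 13.500000, DF = 0.605016, PV = 8.167722
  t = 9.0000: CF_t = 13.500000, DF = 0.587395, PV = 7.929827
  t = 9.5000: CF_t = 13.500000, DF = 0.570286, PV = 7.698861
  t = 10.0000: CF_t = 1013.500000, DF = 0.553676, PV = 561.150377
Price P = sum_t PV_t = 754.521665
Macaulay numerator sum_t t * PV_t:
  t * PV_t at t = 0.5000: 6.553398
  t * PV_t at t = 1.0000: 12.725045
  t * PV_t at t = 1.5000: 18.531619
  t * PV_t at t = 2.0000: 23.989150
  t * PV_t at t = 2.5000: 29.113046
  t * PV_t at t = 3.0000: 33.918112
  t * PV_t at t = 3.5000: 38.418574
  t * PV_t at t = 4.0000: 42.628099
  t * PV_t at t = 4.5000: 46.559816
  t * PV_t at t = 5.0000: 50.226339
  t * PV_t at t = 5.5000: 53.639780
  t * PV_t at t = 6.0000: 56.811770
  t * PV_t at t = 6.5000: 59.753480
  t * PV_t at t = 7.0000: 62.475633
  t * PV_t at t = 7.5000: 64.988522
  t * PV_t at t = 8.0000: 67.302029
  t * PV_t at t = 8.5000: 69.425637
  t * PV_t at t = 9.0000: 71.368445
  t * PV_t at t = 9.5000: 73.139183
  t * PV_t at t = 10.0000: 5611.503769
Macaulay duration D = (sum_t t * PV_t) / P = 6493.071447 / 754.521665 = 8.605547


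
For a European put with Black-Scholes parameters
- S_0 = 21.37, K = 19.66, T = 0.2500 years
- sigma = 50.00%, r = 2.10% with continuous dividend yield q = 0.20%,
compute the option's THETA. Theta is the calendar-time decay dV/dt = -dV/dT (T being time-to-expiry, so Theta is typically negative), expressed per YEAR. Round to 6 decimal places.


Answer: Theta = -3.646460

Derivation:
d1 = 0.4776078184; d2 = 0.2276078184
phi(d1) = 0.3559399837; exp(-qT) = 0.9995001250; exp(-rT) = 0.9947637572
Theta = -S*exp(-qT)*phi(d1)*sigma/(2*sqrt(T)) + r*K*exp(-rT)*N(-d2) - q*S*exp(-qT)*N(-d1)
N(-d1) = 0.3164646825; N(-d2) = 0.4099755706; sqrt(T) = 0.5000000000
Term 1 = -21.3700 * 0.9995001250 * 0.3559399837 * 0.5000 / (2 * 0.5000000000) = -3.8013175919
Term 2 = 0.0210 * 19.6600 * 0.9947637572 * 0.4099755706 = 0.1683762145
Term 3 = -0.0020 * 21.3700 * 0.9995001250 * 0.3164646825 = -0.0135189394
Theta = -3.8013175919 + (0.1683762145) + (-0.0135189394) = -3.646460


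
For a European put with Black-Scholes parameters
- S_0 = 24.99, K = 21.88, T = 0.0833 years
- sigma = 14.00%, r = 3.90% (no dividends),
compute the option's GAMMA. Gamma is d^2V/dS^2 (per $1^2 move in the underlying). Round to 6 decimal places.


Answer: Gamma = 0.001264

Derivation:
d1 = 3.3897523216; d2 = 3.3493458865
phi(d1) = 0.0012758420; exp(-qT) = 1.0000000000; exp(-rT) = 0.9967565713
Gamma = exp(-qT) * phi(d1) / (S * sigma * sqrt(T)) = 1.0000000000 * 0.0012758420 / (24.9900 * 0.1400 * 0.2886173938) = 0.001264


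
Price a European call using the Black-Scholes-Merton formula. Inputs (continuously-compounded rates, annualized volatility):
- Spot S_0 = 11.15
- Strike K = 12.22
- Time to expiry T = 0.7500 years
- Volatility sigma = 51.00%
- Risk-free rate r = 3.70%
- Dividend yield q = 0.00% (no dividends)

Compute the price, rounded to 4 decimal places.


d1 = (ln(S/K) + (r - q + 0.5*sigma^2) * T) / (sigma * sqrt(T)) = 0.07619449
d2 = d1 - sigma * sqrt(T) = -0.36547847
exp(-rT) = 0.97263149; exp(-qT) = 1.00000000
C = S_0 * exp(-qT) * N(d1) - K * exp(-rT) * N(d2)
N(d1) = 0.53036782; N(d2) = 0.35737714
C = 11.1500 * 1.00000000 * 0.53036782 - 12.2200 * 0.97263149 * 0.35737714 = 1.6660

Answer: Price = 1.6660


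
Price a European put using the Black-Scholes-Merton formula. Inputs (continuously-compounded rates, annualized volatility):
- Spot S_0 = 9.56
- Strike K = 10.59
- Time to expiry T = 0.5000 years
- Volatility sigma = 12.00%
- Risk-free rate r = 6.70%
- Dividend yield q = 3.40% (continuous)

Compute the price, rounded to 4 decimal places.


Answer: Price = 0.9101

Derivation:
d1 = (ln(S/K) + (r - q + 0.5*sigma^2) * T) / (sigma * sqrt(T)) = -0.96900066
d2 = d1 - sigma * sqrt(T) = -1.05385347
exp(-rT) = 0.96705491; exp(-qT) = 0.98314368
P = K * exp(-rT) * N(-d2) - S_0 * exp(-qT) * N(-d1)
N(-d1) = 0.83372757; N(-d2) = 0.85402500
P = 10.5900 * 0.96705491 * 0.85402500 - 9.5600 * 0.98314368 * 0.83372757 = 0.9101


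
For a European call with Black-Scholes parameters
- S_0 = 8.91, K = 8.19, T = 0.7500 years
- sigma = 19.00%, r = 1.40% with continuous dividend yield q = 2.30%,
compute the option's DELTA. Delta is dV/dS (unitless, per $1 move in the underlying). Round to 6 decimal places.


Answer: Delta = 0.697840

Derivation:
d1 = 0.5533315476; d2 = 0.3887867209
phi(d1) = 0.3423141371; exp(-qT) = 0.9828979294; exp(-rT) = 0.9895549326
N(d1) = 0.7099817988
Delta = exp(-qT) * N(d1) = 0.9828979294 * 0.7099817988 = 0.697840


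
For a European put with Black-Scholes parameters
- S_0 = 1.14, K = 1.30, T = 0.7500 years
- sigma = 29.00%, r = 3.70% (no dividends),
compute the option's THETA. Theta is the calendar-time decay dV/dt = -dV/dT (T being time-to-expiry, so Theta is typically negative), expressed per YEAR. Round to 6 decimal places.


d1 = -0.2868773935; d2 = -0.5380247606
phi(d1) = 0.3828592493; exp(-qT) = 1.0000000000; exp(-rT) = 0.9726314943
Theta = -S*exp(-qT)*phi(d1)*sigma/(2*sqrt(T)) + r*K*exp(-rT)*N(-d2) - q*S*exp(-qT)*N(-d1)
N(-d1) = 0.6128968997; N(-d2) = 0.7047200228; sqrt(T) = 0.8660254038
Term 1 = -1.1400 * 1.0000000000 * 0.3828592493 * 0.2900 / (2 * 0.8660254038) = -0.0730771102
Term 2 = 0.0370 * 1.3000 * 0.9726314943 * 0.7047200228 = 0.0329693220
Term 3 = 0 (no dividend yield, q = 0)
Theta = -0.0730771102 + (0.0329693220) + (0.0000000000) = -0.040108

Answer: Theta = -0.040108


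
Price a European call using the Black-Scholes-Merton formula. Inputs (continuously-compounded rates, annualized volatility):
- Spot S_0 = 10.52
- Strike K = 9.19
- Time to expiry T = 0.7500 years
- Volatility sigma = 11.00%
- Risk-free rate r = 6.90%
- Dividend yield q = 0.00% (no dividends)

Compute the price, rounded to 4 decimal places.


d1 = (ln(S/K) + (r - q + 0.5*sigma^2) * T) / (sigma * sqrt(T)) = 2.00970140
d2 = d1 - sigma * sqrt(T) = 1.91443860
exp(-rT) = 0.94956623; exp(-qT) = 1.00000000
C = S_0 * exp(-qT) * N(d1) - K * exp(-rT) * N(d2)
N(d1) = 0.97776860; N(d2) = 0.97221793
C = 10.5200 * 1.00000000 * 0.97776860 - 9.1900 * 0.94956623 * 0.97221793 = 1.8021

Answer: Price = 1.8021


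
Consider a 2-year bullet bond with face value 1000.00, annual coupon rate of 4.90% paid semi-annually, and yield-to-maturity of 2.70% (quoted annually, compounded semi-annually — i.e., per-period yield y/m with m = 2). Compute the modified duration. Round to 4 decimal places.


Answer: Modified duration = 1.9053

Derivation:
Coupon per period c = face * coupon_rate / m = 24.500000
Periods per year m = 2; per-period yield y/m = 0.013500
Number of cashflows N = 4
Cashflows (t years, CF_t, discount factor 1/(1+y/m)^(m*t), PV):
  t = 0.5000: CF_t = 24.500000, DF = 0.986680, PV = 24.173656
  t = 1.0000: CF_t = 24.500000, DF = 0.973537, PV = 23.851658
  t = 1.5000: CF_t = 24.500000, DF = 0.960569, PV = 23.533950
  t = 2.0000: CF_t = 1024.500000, DF = 0.947774, PV = 970.994904
Price P = sum_t PV_t = 1042.554168
First compute Macaulay numerator sum_t t * PV_t:
  t * PV_t at t = 0.5000: 12.086828
  t * PV_t at t = 1.0000: 23.851658
  t * PV_t at t = 1.5000: 35.300925
  t * PV_t at t = 2.0000: 1941.989808
Macaulay duration D = 2013.229219 / 1042.554168 = 1.931055
Modified duration = D / (1 + y/m) = 1.931055 / (1 + 0.013500) = 1.905333


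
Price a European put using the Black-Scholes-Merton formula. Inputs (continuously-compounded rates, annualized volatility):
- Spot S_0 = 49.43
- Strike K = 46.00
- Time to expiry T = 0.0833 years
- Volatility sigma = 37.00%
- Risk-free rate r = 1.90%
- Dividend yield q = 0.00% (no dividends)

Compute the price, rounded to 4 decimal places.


d1 = (ln(S/K) + (r - q + 0.5*sigma^2) * T) / (sigma * sqrt(T)) = 0.74166004
d2 = d1 - sigma * sqrt(T) = 0.63487161
exp(-rT) = 0.99841855; exp(-qT) = 1.00000000
P = K * exp(-rT) * N(-d2) - S_0 * exp(-qT) * N(-d1)
N(-d1) = 0.22914667; N(-d2) = 0.26275608
P = 46.0000 * 0.99841855 * 0.26275608 - 49.4300 * 1.00000000 * 0.22914667 = 0.7409

Answer: Price = 0.7409


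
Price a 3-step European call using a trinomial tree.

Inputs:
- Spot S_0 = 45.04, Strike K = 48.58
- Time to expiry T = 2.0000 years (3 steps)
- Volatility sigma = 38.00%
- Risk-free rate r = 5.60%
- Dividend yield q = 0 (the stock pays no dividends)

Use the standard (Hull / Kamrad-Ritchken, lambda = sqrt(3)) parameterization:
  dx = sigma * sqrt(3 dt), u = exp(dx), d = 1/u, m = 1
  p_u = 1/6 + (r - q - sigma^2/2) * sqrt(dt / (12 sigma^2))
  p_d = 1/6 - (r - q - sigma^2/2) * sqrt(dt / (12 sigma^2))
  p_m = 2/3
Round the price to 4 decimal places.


Answer: Price = V(0,0) = 9.9189

Derivation:
dt = T/N = 0.666667; dx = sigma*sqrt(3*dt) = 0.537401
u = exp(dx) = 1.711553; d = 1/u = 0.584265
p_u = 0.156618, p_m = 0.666667, p_d = 0.176715
Discount per step: exp(-r*dt) = 0.963355
Stock lattice S(k, j) with j the centered position index:
  k=0: S(0,+0) = 45.0400
  k=1: S(1,-1) = 26.3153; S(1,+0) = 45.0400; S(1,+1) = 77.0883
  k=2: S(2,-2) = 15.3751; S(2,-1) = 26.3153; S(2,+0) = 45.0400; S(2,+1) = 77.0883; S(2,+2) = 131.9408
  k=3: S(3,-3) = 8.9831; S(3,-2) = 15.3751; S(3,-1) = 26.3153; S(3,+0) = 45.0400; S(3,+1) = 77.0883; S(3,+2) = 131.9408; S(3,+3) = 225.8237
Terminal payoffs V(N, j) = max(S_T - K, 0):
  V(3,-3) = 0.000000; V(3,-2) = 0.000000; V(3,-1) = 0.000000; V(3,+0) = 0.000000; V(3,+1) = 28.508348; V(3,+2) = 83.360794; V(3,+3) = 177.243664
Backward induction: V(k, j) = exp(-r*dt) * [p_u * V(k+1, j+1) + p_m * V(k+1, j) + p_d * V(k+1, j-1)]
  V(2,-2) = exp(-r*dt) * [p_u*0.000000 + p_m*0.000000 + p_d*0.000000] = 0.000000
  V(2,-1) = exp(-r*dt) * [p_u*0.000000 + p_m*0.000000 + p_d*0.000000] = 0.000000
  V(2,+0) = exp(-r*dt) * [p_u*28.508348 + p_m*0.000000 + p_d*0.000000] = 4.301312
  V(2,+1) = exp(-r*dt) * [p_u*83.360794 + p_m*28.508348 + p_d*0.000000] = 30.886501
  V(2,+2) = exp(-r*dt) * [p_u*177.243664 + p_m*83.360794 + p_d*28.508348] = 85.132948
  V(1,-1) = exp(-r*dt) * [p_u*4.301312 + p_m*0.000000 + p_d*0.000000] = 0.648978
  V(1,+0) = exp(-r*dt) * [p_u*30.886501 + p_m*4.301312 + p_d*0.000000] = 7.422585
  V(1,+1) = exp(-r*dt) * [p_u*85.132948 + p_m*30.886501 + p_d*4.301312] = 33.413471
  V(0,+0) = exp(-r*dt) * [p_u*33.413471 + p_m*7.422585 + p_d*0.648978] = 9.918929


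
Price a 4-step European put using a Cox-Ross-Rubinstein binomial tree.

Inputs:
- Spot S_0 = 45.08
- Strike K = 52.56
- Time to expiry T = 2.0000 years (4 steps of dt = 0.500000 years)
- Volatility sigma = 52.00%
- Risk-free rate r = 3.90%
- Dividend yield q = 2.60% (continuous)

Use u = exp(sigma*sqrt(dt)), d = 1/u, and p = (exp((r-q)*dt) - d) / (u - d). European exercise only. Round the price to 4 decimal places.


dt = T/N = 0.500000
u = exp(sigma*sqrt(dt)) = 1.444402; d = 1/u = 0.692328
p = (exp((r-q)*dt) - d) / (u - d) = 0.417769
Discount per step: exp(-r*dt) = 0.980689
Stock lattice S(k, i) with i counting down-moves:
  k=0: S(0,0) = 45.0800
  k=1: S(1,0) = 65.1137; S(1,1) = 31.2101
  k=2: S(2,0) = 94.0503; S(2,1) = 45.0800; S(2,2) = 21.6077
  k=3: S(3,0) = 135.8465; S(3,1) = 65.1137; S(3,2) = 31.2101; S(3,3) = 14.9596
  k=4: S(4,0) = 196.2169; S(4,1) = 94.0503; S(4,2) = 45.0800; S(4,3) = 21.6077; S(4,4) = 10.3569
Terminal payoffs V(N, i) = max(K - S_T, 0):
  V(4,0) = 0.000000; V(4,1) = 0.000000; V(4,2) = 7.480000; V(4,3) = 30.952345; V(4,4) = 42.203063
Backward induction: V(k, i) = exp(-r*dt) * [p * V(k+1, i) + (1-p) * V(k+1, i+1)].
  V(3,0) = exp(-r*dt) * [p*0.000000 + (1-p)*0.000000] = 0.000000
  V(3,1) = exp(-r*dt) * [p*0.000000 + (1-p)*7.480000] = 4.270987
  V(3,2) = exp(-r*dt) * [p*7.480000 + (1-p)*30.952345] = 20.737971
  V(3,3) = exp(-r*dt) * [p*30.952345 + (1-p)*42.203063] = 36.778641
  V(2,0) = exp(-r*dt) * [p*0.000000 + (1-p)*4.270987] = 2.438681
  V(2,1) = exp(-r*dt) * [p*4.270987 + (1-p)*20.737971] = 13.590953
  V(2,2) = exp(-r*dt) * [p*20.737971 + (1-p)*36.778641] = 29.496521
  V(1,0) = exp(-r*dt) * [p*2.438681 + (1-p)*13.590953] = 8.759396
  V(1,1) = exp(-r*dt) * [p*13.590953 + (1-p)*29.496521] = 22.410378
  V(0,0) = exp(-r*dt) * [p*8.759396 + (1-p)*22.410378] = 16.384784

Answer: Price = V(0,0) = 16.3848


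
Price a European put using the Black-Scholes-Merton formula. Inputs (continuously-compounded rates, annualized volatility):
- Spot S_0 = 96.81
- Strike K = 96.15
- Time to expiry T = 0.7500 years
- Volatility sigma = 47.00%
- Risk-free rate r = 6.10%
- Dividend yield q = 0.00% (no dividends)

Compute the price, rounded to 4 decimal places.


d1 = (ln(S/K) + (r - q + 0.5*sigma^2) * T) / (sigma * sqrt(T)) = 0.33272161
d2 = d1 - sigma * sqrt(T) = -0.07431033
exp(-rT) = 0.95528075; exp(-qT) = 1.00000000
P = K * exp(-rT) * N(-d2) - S_0 * exp(-qT) * N(-d1)
N(-d1) = 0.36967222; N(-d2) = 0.52961827
P = 96.1500 * 0.95528075 * 0.52961827 - 96.8100 * 1.00000000 * 0.36967222 = 12.8576

Answer: Price = 12.8576


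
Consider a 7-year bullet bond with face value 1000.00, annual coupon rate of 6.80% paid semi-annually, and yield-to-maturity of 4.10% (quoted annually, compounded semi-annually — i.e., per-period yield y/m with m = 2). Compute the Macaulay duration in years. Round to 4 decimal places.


Answer: Macaulay duration = 5.7956 years

Derivation:
Coupon per period c = face * coupon_rate / m = 34.000000
Periods per year m = 2; per-period yield y/m = 0.020500
Number of cashflows N = 14
Cashflows (t years, CF_t, discount factor 1/(1+y/m)^(m*t), PV):
  t = 0.5000: CF_t = 34.000000, DF = 0.979912, PV = 33.317001
  t = 1.0000: CF_t = 34.000000, DF = 0.960227, PV = 32.647723
  t = 1.5000: CF_t = 34.000000, DF = 0.940938, PV = 31.991889
  t = 2.0000: CF_t = 34.000000, DF = 0.922036, PV = 31.349230
  t = 2.5000: CF_t = 34.000000, DF = 0.903514, PV = 30.719481
  t = 3.0000: CF_t = 34.000000, DF = 0.885364, PV = 30.102382
  t = 3.5000: CF_t = 34.000000, DF = 0.867579, PV = 29.497680
  t = 4.0000: CF_t = 34.000000, DF = 0.850151, PV = 28.905125
  t = 4.5000: CF_t = 34.000000, DF = 0.833073, PV = 28.324473
  t = 5.0000: CF_t = 34.000000, DF = 0.816338, PV = 27.755485
  t = 5.5000: CF_t = 34.000000, DF = 0.799939, PV = 27.197928
  t = 6.0000: CF_t = 34.000000, DF = 0.783870, PV = 26.651571
  t = 6.5000: CF_t = 34.000000, DF = 0.768123, PV = 26.116189
  t = 7.0000: CF_t = 1034.000000, DF = 0.752693, PV = 778.284555
Price P = sum_t PV_t = 1162.860712
Macaulay numerator sum_t t * PV_t:
  t * PV_t at t = 0.5000: 16.658501
  t * PV_t at t = 1.0000: 32.647723
  t * PV_t at t = 1.5000: 47.987834
  t * PV_t at t = 2.0000: 62.698460
  t * PV_t at t = 2.5000: 76.798702
  t * PV_t at t = 3.0000: 90.307146
  t * PV_t at t = 3.5000: 103.241879
  t * PV_t at t = 4.0000: 115.620498
  t * PV_t at t = 4.5000: 127.460128
  t * PV_t at t = 5.0000: 138.777427
  t * PV_t at t = 5.5000: 149.588603
  t * PV_t at t = 6.0000: 159.909424
  t * PV_t at t = 6.5000: 169.755227
  t * PV_t at t = 7.0000: 5447.991885
Macaulay duration D = (sum_t t * PV_t) / P = 6739.443437 / 1162.860712 = 5.795572


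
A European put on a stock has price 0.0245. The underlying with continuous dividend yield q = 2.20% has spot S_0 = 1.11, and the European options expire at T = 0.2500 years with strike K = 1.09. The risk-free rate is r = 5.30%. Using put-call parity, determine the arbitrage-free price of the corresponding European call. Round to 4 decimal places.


Put-call parity: C - P = S_0 * exp(-qT) - K * exp(-rT).
S_0 * exp(-qT) = 1.1100 * 0.99451510 = 1.10391176
K * exp(-rT) = 1.0900 * 0.98683739 = 1.07565276
C = P + S*exp(-qT) - K*exp(-rT)
C = 0.0245 + 1.10391176 - 1.07565276 = 0.0528

Answer: Call price = 0.0528


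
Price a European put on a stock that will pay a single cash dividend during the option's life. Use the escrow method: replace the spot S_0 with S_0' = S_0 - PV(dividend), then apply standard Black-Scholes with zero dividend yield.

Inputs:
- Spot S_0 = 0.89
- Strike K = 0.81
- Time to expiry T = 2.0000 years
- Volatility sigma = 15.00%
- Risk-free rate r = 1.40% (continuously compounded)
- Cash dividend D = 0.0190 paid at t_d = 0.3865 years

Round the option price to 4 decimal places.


Answer: Price = 0.0360

Derivation:
PV(D) = D * exp(-r * t_d) = 0.0190 * 0.99460361 = 0.01889747
S_0' = S_0 - PV(D) = 0.8900 - 0.01889747 = 0.87110253
d1 = (ln(S_0'/K) + (r + sigma^2/2)*T) / (sigma*sqrt(T)) = 0.58089029
d2 = d1 - sigma*sqrt(T) = 0.36875826
exp(-rT) = 0.97238837
N(-d1) = 0.28065720; N(-d2) = 0.35615396
P = K * exp(-rT) * N(-d2) - S_0' * N(-d1) = 0.8100 * 0.97238837 * 0.35615396 - 0.87110253 * 0.28065720 = 0.0360


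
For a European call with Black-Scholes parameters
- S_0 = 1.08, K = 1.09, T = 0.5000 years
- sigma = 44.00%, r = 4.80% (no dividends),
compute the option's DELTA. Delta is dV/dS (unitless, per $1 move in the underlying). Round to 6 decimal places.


d1 = 0.2030789620; d2 = -0.1080480218
phi(d1) = 0.3908001146; exp(-qT) = 1.0000000000; exp(-rT) = 0.9762857098
N(d1) = 0.5804633425
Delta = exp(-qT) * N(d1) = 1.0000000000 * 0.5804633425 = 0.580463

Answer: Delta = 0.580463


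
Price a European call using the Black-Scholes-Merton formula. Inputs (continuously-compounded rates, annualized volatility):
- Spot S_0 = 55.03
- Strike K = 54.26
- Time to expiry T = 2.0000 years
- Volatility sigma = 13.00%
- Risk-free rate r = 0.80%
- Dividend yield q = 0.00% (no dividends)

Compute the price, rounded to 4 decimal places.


Answer: Price = 4.8393

Derivation:
d1 = (ln(S/K) + (r - q + 0.5*sigma^2) * T) / (sigma * sqrt(T)) = 0.25559834
d2 = d1 - sigma * sqrt(T) = 0.07175058
exp(-rT) = 0.98412732; exp(-qT) = 1.00000000
C = S_0 * exp(-qT) * N(d1) - K * exp(-rT) * N(d2)
N(d1) = 0.60086950; N(d2) = 0.52859980
C = 55.0300 * 1.00000000 * 0.60086950 - 54.2600 * 0.98412732 * 0.52859980 = 4.8393


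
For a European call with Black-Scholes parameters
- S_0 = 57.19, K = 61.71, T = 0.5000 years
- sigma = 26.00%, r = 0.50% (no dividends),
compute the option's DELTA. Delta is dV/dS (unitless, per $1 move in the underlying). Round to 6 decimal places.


Answer: Delta = 0.378955

Derivation:
d1 = -0.3082274891; d2 = -0.4920752522
phi(d1) = 0.3804347407; exp(-qT) = 1.0000000000; exp(-rT) = 0.9975031224
N(d1) = 0.3789546184
Delta = exp(-qT) * N(d1) = 1.0000000000 * 0.3789546184 = 0.378955


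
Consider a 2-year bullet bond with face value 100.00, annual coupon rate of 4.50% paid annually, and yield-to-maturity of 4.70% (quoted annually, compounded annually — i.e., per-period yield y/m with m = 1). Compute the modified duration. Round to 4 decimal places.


Answer: Modified duration = 1.8690

Derivation:
Coupon per period c = face * coupon_rate / m = 4.500000
Periods per year m = 1; per-period yield y/m = 0.047000
Number of cashflows N = 2
Cashflows (t years, CF_t, discount factor 1/(1+y/m)^(m*t), PV):
  t = 1.0000: CF_t = 4.500000, DF = 0.955110, PV = 4.297994
  t = 2.0000: CF_t = 104.500000, DF = 0.912235, PV = 95.328537
Price P = sum_t PV_t = 99.626531
First compute Macaulay numerator sum_t t * PV_t:
  t * PV_t at t = 1.0000: 4.297994
  t * PV_t at t = 2.0000: 190.657074
Macaulay duration D = 194.955068 / 99.626531 = 1.956859
Modified duration = D / (1 + y/m) = 1.956859 / (1 + 0.047000) = 1.869015


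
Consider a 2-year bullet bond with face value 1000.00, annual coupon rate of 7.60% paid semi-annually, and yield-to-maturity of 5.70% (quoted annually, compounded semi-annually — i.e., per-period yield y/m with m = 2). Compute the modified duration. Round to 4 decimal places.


Answer: Modified duration = 1.8424

Derivation:
Coupon per period c = face * coupon_rate / m = 38.000000
Periods per year m = 2; per-period yield y/m = 0.028500
Number of cashflows N = 4
Cashflows (t years, CF_t, discount factor 1/(1+y/m)^(m*t), PV):
  t = 0.5000: CF_t = 38.000000, DF = 0.972290, PV = 36.947010
  t = 1.0000: CF_t = 38.000000, DF = 0.945347, PV = 35.923199
  t = 1.5000: CF_t = 38.000000, DF = 0.919152, PV = 34.927758
  t = 2.0000: CF_t = 1038.000000, DF = 0.893682, PV = 927.641500
Price P = sum_t PV_t = 1035.439467
First compute Macaulay numerator sum_t t * PV_t:
  t * PV_t at t = 0.5000: 18.473505
  t * PV_t at t = 1.0000: 35.923199
  t * PV_t at t = 1.5000: 52.391637
  t * PV_t at t = 2.0000: 1855.283000
Macaulay duration D = 1962.071341 / 1035.439467 = 1.894917
Modified duration = D / (1 + y/m) = 1.894917 / (1 + 0.028500) = 1.842408


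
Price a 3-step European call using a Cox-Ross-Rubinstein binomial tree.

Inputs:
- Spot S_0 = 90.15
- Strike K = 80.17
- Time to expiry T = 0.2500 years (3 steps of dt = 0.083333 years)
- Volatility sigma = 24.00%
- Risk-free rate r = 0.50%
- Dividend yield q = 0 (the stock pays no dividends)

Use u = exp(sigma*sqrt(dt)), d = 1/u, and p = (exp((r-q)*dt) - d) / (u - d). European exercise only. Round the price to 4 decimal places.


Answer: Price = V(0,0) = 11.0229

Derivation:
dt = T/N = 0.083333
u = exp(sigma*sqrt(dt)) = 1.071738; d = 1/u = 0.933063
p = (exp((r-q)*dt) - d) / (u - d) = 0.485692
Discount per step: exp(-r*dt) = 0.999583
Stock lattice S(k, i) with i counting down-moves:
  k=0: S(0,0) = 90.1500
  k=1: S(1,0) = 96.6172; S(1,1) = 84.1157
  k=2: S(2,0) = 103.5484; S(2,1) = 90.1500; S(2,2) = 78.4853
  k=3: S(3,0) = 110.9768; S(3,1) = 96.6172; S(3,2) = 84.1157; S(3,3) = 73.2317
Terminal payoffs V(N, i) = max(S_T - K, 0):
  V(3,0) = 30.806786; V(3,1) = 16.447220; V(3,2) = 3.945674; V(3,3) = 0.000000
Backward induction: V(k, i) = exp(-r*dt) * [p * V(k+1, i) + (1-p) * V(k+1, i+1)].
  V(2,0) = exp(-r*dt) * [p*30.806786 + (1-p)*16.447220] = 23.411785
  V(2,1) = exp(-r*dt) * [p*16.447220 + (1-p)*3.945674] = 10.013397
  V(2,2) = exp(-r*dt) * [p*3.945674 + (1-p)*0.000000] = 1.915582
  V(1,0) = exp(-r*dt) * [p*23.411785 + (1-p)*10.013397] = 16.514000
  V(1,1) = exp(-r*dt) * [p*10.013397 + (1-p)*1.915582] = 5.846187
  V(0,0) = exp(-r*dt) * [p*16.514000 + (1-p)*5.846187] = 11.022861


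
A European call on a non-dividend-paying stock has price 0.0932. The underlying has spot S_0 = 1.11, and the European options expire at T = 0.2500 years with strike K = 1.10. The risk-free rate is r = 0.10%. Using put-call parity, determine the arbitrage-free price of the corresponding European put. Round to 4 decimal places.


Answer: Put price = 0.0829

Derivation:
Put-call parity: C - P = S_0 * exp(-qT) - K * exp(-rT).
S_0 * exp(-qT) = 1.1100 * 1.00000000 = 1.11000000
K * exp(-rT) = 1.1000 * 0.99975003 = 1.09972503
P = C - S*exp(-qT) + K*exp(-rT)
P = 0.0932 - 1.11000000 + 1.09972503 = 0.0829


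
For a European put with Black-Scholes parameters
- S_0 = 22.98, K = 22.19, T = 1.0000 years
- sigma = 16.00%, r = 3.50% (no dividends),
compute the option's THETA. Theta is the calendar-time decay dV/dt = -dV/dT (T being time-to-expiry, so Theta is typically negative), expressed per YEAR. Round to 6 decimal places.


d1 = 0.5173908467; d2 = 0.3573908467
phi(d1) = 0.3489644664; exp(-qT) = 1.0000000000; exp(-rT) = 0.9656054163
Theta = -S*exp(-qT)*phi(d1)*sigma/(2*sqrt(T)) + r*K*exp(-rT)*N(-d2) - q*S*exp(-qT)*N(-d1)
N(-d1) = 0.3024416740; N(-d2) = 0.3603996141; sqrt(T) = 1.0000000000
Term 1 = -22.9800 * 1.0000000000 * 0.3489644664 * 0.1600 / (2 * 1.0000000000) = -0.6415362750
Term 2 = 0.0350 * 22.1900 * 0.9656054163 * 0.3603996141 = 0.2702771663
Term 3 = 0 (no dividend yield, q = 0)
Theta = -0.6415362750 + (0.2702771663) + (0.0000000000) = -0.371259

Answer: Theta = -0.371259


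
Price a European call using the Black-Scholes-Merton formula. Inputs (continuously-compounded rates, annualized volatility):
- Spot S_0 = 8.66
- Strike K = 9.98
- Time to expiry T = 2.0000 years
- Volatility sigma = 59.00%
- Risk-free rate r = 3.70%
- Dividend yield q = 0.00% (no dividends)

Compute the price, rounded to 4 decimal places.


d1 = (ln(S/K) + (r - q + 0.5*sigma^2) * T) / (sigma * sqrt(T)) = 0.33585371
d2 = d1 - sigma * sqrt(T) = -0.49853229
exp(-rT) = 0.92867169; exp(-qT) = 1.00000000
C = S_0 * exp(-qT) * N(d1) - K * exp(-rT) * N(d2)
N(d1) = 0.63150941; N(d2) = 0.30905446
C = 8.6600 * 1.00000000 * 0.63150941 - 9.9800 * 0.92867169 * 0.30905446 = 2.6045

Answer: Price = 2.6045


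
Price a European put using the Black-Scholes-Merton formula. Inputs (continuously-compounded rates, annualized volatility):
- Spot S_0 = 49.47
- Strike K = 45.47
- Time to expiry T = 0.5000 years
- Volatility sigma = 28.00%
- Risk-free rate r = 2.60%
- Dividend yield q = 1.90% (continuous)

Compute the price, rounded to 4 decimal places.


d1 = (ln(S/K) + (r - q + 0.5*sigma^2) * T) / (sigma * sqrt(T)) = 0.54252090
d2 = d1 - sigma * sqrt(T) = 0.34453100
exp(-rT) = 0.98708414; exp(-qT) = 0.99054498
P = K * exp(-rT) * N(-d2) - S_0 * exp(-qT) * N(-d1)
N(-d1) = 0.29372986; N(-d2) = 0.36522349
P = 45.4700 * 0.98708414 * 0.36522349 - 49.4700 * 0.99054498 * 0.29372986 = 1.9988

Answer: Price = 1.9988


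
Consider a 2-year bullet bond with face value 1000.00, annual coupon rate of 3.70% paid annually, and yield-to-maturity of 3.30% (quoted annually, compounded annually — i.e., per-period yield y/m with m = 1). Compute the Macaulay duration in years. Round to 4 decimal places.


Coupon per period c = face * coupon_rate / m = 37.000000
Periods per year m = 1; per-period yield y/m = 0.033000
Number of cashflows N = 2
Cashflows (t years, CF_t, discount factor 1/(1+y/m)^(m*t), PV):
  t = 1.0000: CF_t = 37.000000, DF = 0.968054, PV = 35.818006
  t = 2.0000: CF_t = 1037.000000, DF = 0.937129, PV = 971.802727
Price P = sum_t PV_t = 1007.620733
Macaulay numerator sum_t t * PV_t:
  t * PV_t at t = 1.0000: 35.818006
  t * PV_t at t = 2.0000: 1943.605454
Macaulay duration D = (sum_t t * PV_t) / P = 1979.423460 / 1007.620733 = 1.964453

Answer: Macaulay duration = 1.9645 years


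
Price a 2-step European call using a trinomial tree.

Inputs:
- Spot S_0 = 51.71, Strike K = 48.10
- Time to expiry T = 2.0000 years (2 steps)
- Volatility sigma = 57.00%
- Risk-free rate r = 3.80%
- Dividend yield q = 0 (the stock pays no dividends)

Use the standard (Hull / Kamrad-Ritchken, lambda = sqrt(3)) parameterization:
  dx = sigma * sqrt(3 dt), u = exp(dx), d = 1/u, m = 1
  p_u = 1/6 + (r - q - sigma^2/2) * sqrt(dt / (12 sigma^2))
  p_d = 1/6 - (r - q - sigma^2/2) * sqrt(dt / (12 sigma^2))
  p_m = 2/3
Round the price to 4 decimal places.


dt = T/N = 1.000000; dx = sigma*sqrt(3*dt) = 0.987269
u = exp(dx) = 2.683895; d = 1/u = 0.372593
p_u = 0.103639, p_m = 0.666667, p_d = 0.229694
Discount per step: exp(-r*dt) = 0.962713
Stock lattice S(k, j) with j the centered position index:
  k=0: S(0,+0) = 51.7100
  k=1: S(1,-1) = 19.2668; S(1,+0) = 51.7100; S(1,+1) = 138.7842
  k=2: S(2,-2) = 7.1787; S(2,-1) = 19.2668; S(2,+0) = 51.7100; S(2,+1) = 138.7842; S(2,+2) = 372.4821
Terminal payoffs V(N, j) = max(S_T - K, 0):
  V(2,-2) = 0.000000; V(2,-1) = 0.000000; V(2,+0) = 3.610000; V(2,+1) = 90.684191; V(2,+2) = 324.382146
Backward induction: V(k, j) = exp(-r*dt) * [p_u * V(k+1, j+1) + p_m * V(k+1, j) + p_d * V(k+1, j-1)]
  V(1,-1) = exp(-r*dt) * [p_u*3.610000 + p_m*0.000000 + p_d*0.000000] = 0.360187
  V(1,+0) = exp(-r*dt) * [p_u*90.684191 + p_m*3.610000 + p_d*0.000000] = 11.364932
  V(1,+1) = exp(-r*dt) * [p_u*324.382146 + p_m*90.684191 + p_d*3.610000] = 91.365357
  V(0,+0) = exp(-r*dt) * [p_u*91.365357 + p_m*11.364932 + p_d*0.360187] = 16.489725

Answer: Price = V(0,0) = 16.4897


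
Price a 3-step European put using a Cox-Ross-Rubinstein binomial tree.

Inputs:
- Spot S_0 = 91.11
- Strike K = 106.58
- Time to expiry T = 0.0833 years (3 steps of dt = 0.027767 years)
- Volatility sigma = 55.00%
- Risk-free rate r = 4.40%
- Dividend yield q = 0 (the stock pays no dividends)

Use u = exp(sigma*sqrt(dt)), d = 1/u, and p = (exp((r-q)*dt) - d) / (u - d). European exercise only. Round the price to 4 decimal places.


dt = T/N = 0.027767
u = exp(sigma*sqrt(dt)) = 1.095979; d = 1/u = 0.912426
p = (exp((r-q)*dt) - d) / (u - d) = 0.483764
Discount per step: exp(-r*dt) = 0.998779
Stock lattice S(k, i) with i counting down-moves:
  k=0: S(0,0) = 91.1100
  k=1: S(1,0) = 99.8547; S(1,1) = 83.1311
  k=2: S(2,0) = 109.4387; S(2,1) = 91.1100; S(2,2) = 75.8510
  k=3: S(3,0) = 119.9425; S(3,1) = 99.8547; S(3,2) = 83.1311; S(3,3) = 69.2084
Terminal payoffs V(N, i) = max(K - S_T, 0):
  V(3,0) = 0.000000; V(3,1) = 6.725323; V(3,2) = 23.448870; V(3,3) = 37.371577
Backward induction: V(k, i) = exp(-r*dt) * [p * V(k+1, i) + (1-p) * V(k+1, i+1)].
  V(2,0) = exp(-r*dt) * [p*0.000000 + (1-p)*6.725323] = 3.467615
  V(2,1) = exp(-r*dt) * [p*6.725323 + (1-p)*23.448870] = 15.339867
  V(2,2) = exp(-r*dt) * [p*23.448870 + (1-p)*37.371577] = 30.598866
  V(1,0) = exp(-r*dt) * [p*3.467615 + (1-p)*15.339867] = 9.584781
  V(1,1) = exp(-r*dt) * [p*15.339867 + (1-p)*30.598866] = 23.188764
  V(0,0) = exp(-r*dt) * [p*9.584781 + (1-p)*23.188764] = 16.587369

Answer: Price = V(0,0) = 16.5874


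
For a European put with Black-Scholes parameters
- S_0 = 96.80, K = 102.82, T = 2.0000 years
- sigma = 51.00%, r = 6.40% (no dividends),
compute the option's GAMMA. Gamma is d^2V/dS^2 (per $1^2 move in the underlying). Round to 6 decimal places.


d1 = 0.4544438127; d2 = -0.2668051041
phi(d1) = 0.3598031788; exp(-qT) = 1.0000000000; exp(-rT) = 0.8798533791
Gamma = exp(-qT) * phi(d1) / (S * sigma * sqrt(T)) = 1.0000000000 * 0.3598031788 / (96.8000 * 0.5100 * 1.4142135624) = 0.005154

Answer: Gamma = 0.005154


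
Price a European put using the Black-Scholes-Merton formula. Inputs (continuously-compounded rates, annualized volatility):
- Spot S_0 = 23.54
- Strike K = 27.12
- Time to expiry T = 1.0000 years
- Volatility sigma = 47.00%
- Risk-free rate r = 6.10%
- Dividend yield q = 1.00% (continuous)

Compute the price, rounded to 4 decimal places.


d1 = (ln(S/K) + (r - q + 0.5*sigma^2) * T) / (sigma * sqrt(T)) = 0.04229710
d2 = d1 - sigma * sqrt(T) = -0.42770290
exp(-rT) = 0.94082324; exp(-qT) = 0.99004983
P = K * exp(-rT) * N(-d2) - S_0 * exp(-qT) * N(-d1)
N(-d1) = 0.48313093; N(-d2) = 0.66556628
P = 27.1200 * 0.94082324 * 0.66556628 - 23.5400 * 0.99004983 * 0.48313093 = 5.7223

Answer: Price = 5.7223


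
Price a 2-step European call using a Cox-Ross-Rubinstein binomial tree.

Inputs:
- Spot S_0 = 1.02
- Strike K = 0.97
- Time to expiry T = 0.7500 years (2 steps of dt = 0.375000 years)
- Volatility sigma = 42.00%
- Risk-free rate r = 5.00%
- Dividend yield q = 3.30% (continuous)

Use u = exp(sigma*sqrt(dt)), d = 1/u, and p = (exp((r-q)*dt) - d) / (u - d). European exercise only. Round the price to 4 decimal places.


Answer: Price = V(0,0) = 0.1663

Derivation:
dt = T/N = 0.375000
u = exp(sigma*sqrt(dt)) = 1.293299; d = 1/u = 0.773216
p = (exp((r-q)*dt) - d) / (u - d) = 0.448350
Discount per step: exp(-r*dt) = 0.981425
Stock lattice S(k, i) with i counting down-moves:
  k=0: S(0,0) = 1.0200
  k=1: S(1,0) = 1.3192; S(1,1) = 0.7887
  k=2: S(2,0) = 1.7061; S(2,1) = 1.0200; S(2,2) = 0.6098
Terminal payoffs V(N, i) = max(S_T - K, 0):
  V(2,0) = 0.736075; V(2,1) = 0.050000; V(2,2) = 0.000000
Backward induction: V(k, i) = exp(-r*dt) * [p * V(k+1, i) + (1-p) * V(k+1, i+1)].
  V(1,0) = exp(-r*dt) * [p*0.736075 + (1-p)*0.050000] = 0.350959
  V(1,1) = exp(-r*dt) * [p*0.050000 + (1-p)*0.000000] = 0.022001
  V(0,0) = exp(-r*dt) * [p*0.350959 + (1-p)*0.022001] = 0.166341


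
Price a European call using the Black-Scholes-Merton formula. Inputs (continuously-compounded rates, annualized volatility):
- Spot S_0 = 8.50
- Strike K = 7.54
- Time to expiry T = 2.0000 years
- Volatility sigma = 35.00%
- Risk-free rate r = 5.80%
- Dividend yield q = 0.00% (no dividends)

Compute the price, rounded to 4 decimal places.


Answer: Price = 2.5412

Derivation:
d1 = (ln(S/K) + (r - q + 0.5*sigma^2) * T) / (sigma * sqrt(T)) = 0.72396417
d2 = d1 - sigma * sqrt(T) = 0.22898942
exp(-rT) = 0.89047522; exp(-qT) = 1.00000000
C = S_0 * exp(-qT) * N(d1) - K * exp(-rT) * N(d2)
N(d1) = 0.76545613; N(d2) = 0.59056143
C = 8.5000 * 1.00000000 * 0.76545613 - 7.5400 * 0.89047522 * 0.59056143 = 2.5412


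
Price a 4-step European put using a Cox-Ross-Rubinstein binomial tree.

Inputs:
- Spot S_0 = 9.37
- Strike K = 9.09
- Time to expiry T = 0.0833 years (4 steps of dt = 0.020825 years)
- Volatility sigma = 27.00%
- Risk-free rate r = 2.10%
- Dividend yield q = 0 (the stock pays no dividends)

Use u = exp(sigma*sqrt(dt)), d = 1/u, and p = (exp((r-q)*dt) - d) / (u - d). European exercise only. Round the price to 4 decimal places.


Answer: Price = V(0,0) = 0.1763

Derivation:
dt = T/N = 0.020825
u = exp(sigma*sqrt(dt)) = 1.039732; d = 1/u = 0.961786
p = (exp((r-q)*dt) - d) / (u - d) = 0.495872
Discount per step: exp(-r*dt) = 0.999563
Stock lattice S(k, i) with i counting down-moves:
  k=0: S(0,0) = 9.3700
  k=1: S(1,0) = 9.7423; S(1,1) = 9.0119
  k=2: S(2,0) = 10.1294; S(2,1) = 9.3700; S(2,2) = 8.6676
  k=3: S(3,0) = 10.5318; S(3,1) = 9.7423; S(3,2) = 9.0119; S(3,3) = 8.3363
  k=4: S(4,0) = 10.9503; S(4,1) = 10.1294; S(4,2) = 9.3700; S(4,3) = 8.6676; S(4,4) = 8.0178
Terminal payoffs V(N, i) = max(K - S_T, 0):
  V(4,0) = 0.000000; V(4,1) = 0.000000; V(4,2) = 0.000000; V(4,3) = 0.422448; V(4,4) = 1.072235
Backward induction: V(k, i) = exp(-r*dt) * [p * V(k+1, i) + (1-p) * V(k+1, i+1)].
  V(3,0) = exp(-r*dt) * [p*0.000000 + (1-p)*0.000000] = 0.000000
  V(3,1) = exp(-r*dt) * [p*0.000000 + (1-p)*0.000000] = 0.000000
  V(3,2) = exp(-r*dt) * [p*0.000000 + (1-p)*0.422448] = 0.212875
  V(3,3) = exp(-r*dt) * [p*0.422448 + (1-p)*1.072235] = 0.749696
  V(2,0) = exp(-r*dt) * [p*0.000000 + (1-p)*0.000000] = 0.000000
  V(2,1) = exp(-r*dt) * [p*0.000000 + (1-p)*0.212875] = 0.107269
  V(2,2) = exp(-r*dt) * [p*0.212875 + (1-p)*0.749696] = 0.483290
  V(1,0) = exp(-r*dt) * [p*0.000000 + (1-p)*0.107269] = 0.054054
  V(1,1) = exp(-r*dt) * [p*0.107269 + (1-p)*0.483290] = 0.296702
  V(0,0) = exp(-r*dt) * [p*0.054054 + (1-p)*0.296702] = 0.176302


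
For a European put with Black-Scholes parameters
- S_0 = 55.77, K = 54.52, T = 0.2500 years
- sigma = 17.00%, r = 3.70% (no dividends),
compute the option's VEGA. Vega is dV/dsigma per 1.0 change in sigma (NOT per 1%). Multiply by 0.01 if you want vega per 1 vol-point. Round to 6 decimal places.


Answer: Vega = 10.193839

Derivation:
d1 = 0.4180115714; d2 = 0.3330115714
phi(d1) = 0.3655671228; exp(-qT) = 1.0000000000; exp(-rT) = 0.9907926496
Vega = S * exp(-qT) * phi(d1) * sqrt(T) = 55.7700 * 1.0000000000 * 0.3655671228 * 0.5000000000 = 10.193839


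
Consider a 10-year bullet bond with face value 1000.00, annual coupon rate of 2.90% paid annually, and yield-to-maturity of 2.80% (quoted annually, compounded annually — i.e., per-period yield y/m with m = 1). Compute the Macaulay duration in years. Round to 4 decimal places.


Answer: Macaulay duration = 8.8286 years

Derivation:
Coupon per period c = face * coupon_rate / m = 29.000000
Periods per year m = 1; per-period yield y/m = 0.028000
Number of cashflows N = 10
Cashflows (t years, CF_t, discount factor 1/(1+y/m)^(m*t), PV):
  t = 1.0000: CF_t = 29.000000, DF = 0.972763, PV = 28.210117
  t = 2.0000: CF_t = 29.000000, DF = 0.946267, PV = 27.441748
  t = 3.0000: CF_t = 29.000000, DF = 0.920493, PV = 26.694307
  t = 4.0000: CF_t = 29.000000, DF = 0.895422, PV = 25.967225
  t = 5.0000: CF_t = 29.000000, DF = 0.871033, PV = 25.259946
  t = 6.0000: CF_t = 29.000000, DF = 0.847308, PV = 24.571932
  t = 7.0000: CF_t = 29.000000, DF = 0.824230, PV = 23.902658
  t = 8.0000: CF_t = 29.000000, DF = 0.801780, PV = 23.251613
  t = 9.0000: CF_t = 29.000000, DF = 0.779941, PV = 22.618300
  t = 10.0000: CF_t = 1029.000000, DF = 0.758698, PV = 780.700088
Price P = sum_t PV_t = 1008.617934
Macaulay numerator sum_t t * PV_t:
  t * PV_t at t = 1.0000: 28.210117
  t * PV_t at t = 2.0000: 54.883496
  t * PV_t at t = 3.0000: 80.082922
  t * PV_t at t = 4.0000: 103.868900
  t * PV_t at t = 5.0000: 126.299732
  t * PV_t at t = 6.0000: 147.431594
  t * PV_t at t = 7.0000: 167.318605
  t * PV_t at t = 8.0000: 186.012902
  t * PV_t at t = 9.0000: 203.564703
  t * PV_t at t = 10.0000: 7807.000877
Macaulay duration D = (sum_t t * PV_t) / P = 8904.673846 / 1008.617934 = 8.828590


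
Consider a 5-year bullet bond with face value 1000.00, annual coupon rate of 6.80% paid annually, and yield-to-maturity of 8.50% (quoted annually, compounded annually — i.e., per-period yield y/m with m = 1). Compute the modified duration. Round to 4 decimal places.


Coupon per period c = face * coupon_rate / m = 68.000000
Periods per year m = 1; per-period yield y/m = 0.085000
Number of cashflows N = 5
Cashflows (t years, CF_t, discount factor 1/(1+y/m)^(m*t), PV):
  t = 1.0000: CF_t = 68.000000, DF = 0.921659, PV = 62.672811
  t = 2.0000: CF_t = 68.000000, DF = 0.849455, PV = 57.762960
  t = 3.0000: CF_t = 68.000000, DF = 0.782908, PV = 53.237751
  t = 4.0000: CF_t = 68.000000, DF = 0.721574, PV = 49.067051
  t = 5.0000: CF_t = 1068.000000, DF = 0.665045, PV = 710.268512
Price P = sum_t PV_t = 933.009085
First compute Macaulay numerator sum_t t * PV_t:
  t * PV_t at t = 1.0000: 62.672811
  t * PV_t at t = 2.0000: 115.525919
  t * PV_t at t = 3.0000: 159.713252
  t * PV_t at t = 4.0000: 196.268205
  t * PV_t at t = 5.0000: 3551.342560
Macaulay duration D = 4085.522748 / 933.009085 = 4.378867
Modified duration = D / (1 + y/m) = 4.378867 / (1 + 0.085000) = 4.035822

Answer: Modified duration = 4.0358


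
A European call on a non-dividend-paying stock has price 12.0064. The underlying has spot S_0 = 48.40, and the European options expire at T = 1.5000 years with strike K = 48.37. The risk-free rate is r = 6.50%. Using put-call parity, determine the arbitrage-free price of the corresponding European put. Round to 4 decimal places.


Put-call parity: C - P = S_0 * exp(-qT) - K * exp(-rT).
S_0 * exp(-qT) = 48.4000 * 1.00000000 = 48.40000000
K * exp(-rT) = 48.3700 * 0.90710234 = 43.87654026
P = C - S*exp(-qT) + K*exp(-rT)
P = 12.0064 - 48.40000000 + 43.87654026 = 7.4829

Answer: Put price = 7.4829


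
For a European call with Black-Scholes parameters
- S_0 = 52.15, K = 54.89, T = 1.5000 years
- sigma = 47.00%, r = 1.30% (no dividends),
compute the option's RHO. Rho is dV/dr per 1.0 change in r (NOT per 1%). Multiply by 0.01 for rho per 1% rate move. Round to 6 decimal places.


Answer: Rho = 29.539586

Derivation:
d1 = 0.2327327937; d2 = -0.3428972958
phi(d1) = 0.3882830054; exp(-qT) = 1.0000000000; exp(-rT) = 0.9806888952
N(d2) = 0.3658378631
Rho = K*T*exp(-rT)*N(d2) = 54.8900 * 1.5000 * 0.9806888952 * 0.3658378631 = 29.539586


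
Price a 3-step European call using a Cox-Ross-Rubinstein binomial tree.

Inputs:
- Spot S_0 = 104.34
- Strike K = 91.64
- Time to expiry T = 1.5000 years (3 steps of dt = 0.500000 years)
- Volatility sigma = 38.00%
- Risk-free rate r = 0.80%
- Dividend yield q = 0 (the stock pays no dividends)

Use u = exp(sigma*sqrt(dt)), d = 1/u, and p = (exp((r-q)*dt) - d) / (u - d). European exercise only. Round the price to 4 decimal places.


Answer: Price = V(0,0) = 26.4415

Derivation:
dt = T/N = 0.500000
u = exp(sigma*sqrt(dt)) = 1.308263; d = 1/u = 0.764372
p = (exp((r-q)*dt) - d) / (u - d) = 0.440595
Discount per step: exp(-r*dt) = 0.996008
Stock lattice S(k, i) with i counting down-moves:
  k=0: S(0,0) = 104.3400
  k=1: S(1,0) = 136.5042; S(1,1) = 79.7546
  k=2: S(2,0) = 178.5834; S(2,1) = 104.3400; S(2,2) = 60.9622
  k=3: S(3,0) = 233.6342; S(3,1) = 136.5042; S(3,2) = 79.7546; S(3,3) = 46.5978
Terminal payoffs V(N, i) = max(S_T - K, 0):
  V(3,0) = 141.994173; V(3,1) = 44.864199; V(3,2) = 0.000000; V(3,3) = 0.000000
Backward induction: V(k, i) = exp(-r*dt) * [p * V(k+1, i) + (1-p) * V(k+1, i+1)].
  V(2,0) = exp(-r*dt) * [p*141.994173 + (1-p)*44.864199] = 87.309269
  V(2,1) = exp(-r*dt) * [p*44.864199 + (1-p)*0.000000] = 19.688044
  V(2,2) = exp(-r*dt) * [p*0.000000 + (1-p)*0.000000] = 0.000000
  V(1,0) = exp(-r*dt) * [p*87.309269 + (1-p)*19.688044] = 49.284105
  V(1,1) = exp(-r*dt) * [p*19.688044 + (1-p)*0.000000] = 8.639830
  V(0,0) = exp(-r*dt) * [p*49.284105 + (1-p)*8.639830] = 26.441527
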